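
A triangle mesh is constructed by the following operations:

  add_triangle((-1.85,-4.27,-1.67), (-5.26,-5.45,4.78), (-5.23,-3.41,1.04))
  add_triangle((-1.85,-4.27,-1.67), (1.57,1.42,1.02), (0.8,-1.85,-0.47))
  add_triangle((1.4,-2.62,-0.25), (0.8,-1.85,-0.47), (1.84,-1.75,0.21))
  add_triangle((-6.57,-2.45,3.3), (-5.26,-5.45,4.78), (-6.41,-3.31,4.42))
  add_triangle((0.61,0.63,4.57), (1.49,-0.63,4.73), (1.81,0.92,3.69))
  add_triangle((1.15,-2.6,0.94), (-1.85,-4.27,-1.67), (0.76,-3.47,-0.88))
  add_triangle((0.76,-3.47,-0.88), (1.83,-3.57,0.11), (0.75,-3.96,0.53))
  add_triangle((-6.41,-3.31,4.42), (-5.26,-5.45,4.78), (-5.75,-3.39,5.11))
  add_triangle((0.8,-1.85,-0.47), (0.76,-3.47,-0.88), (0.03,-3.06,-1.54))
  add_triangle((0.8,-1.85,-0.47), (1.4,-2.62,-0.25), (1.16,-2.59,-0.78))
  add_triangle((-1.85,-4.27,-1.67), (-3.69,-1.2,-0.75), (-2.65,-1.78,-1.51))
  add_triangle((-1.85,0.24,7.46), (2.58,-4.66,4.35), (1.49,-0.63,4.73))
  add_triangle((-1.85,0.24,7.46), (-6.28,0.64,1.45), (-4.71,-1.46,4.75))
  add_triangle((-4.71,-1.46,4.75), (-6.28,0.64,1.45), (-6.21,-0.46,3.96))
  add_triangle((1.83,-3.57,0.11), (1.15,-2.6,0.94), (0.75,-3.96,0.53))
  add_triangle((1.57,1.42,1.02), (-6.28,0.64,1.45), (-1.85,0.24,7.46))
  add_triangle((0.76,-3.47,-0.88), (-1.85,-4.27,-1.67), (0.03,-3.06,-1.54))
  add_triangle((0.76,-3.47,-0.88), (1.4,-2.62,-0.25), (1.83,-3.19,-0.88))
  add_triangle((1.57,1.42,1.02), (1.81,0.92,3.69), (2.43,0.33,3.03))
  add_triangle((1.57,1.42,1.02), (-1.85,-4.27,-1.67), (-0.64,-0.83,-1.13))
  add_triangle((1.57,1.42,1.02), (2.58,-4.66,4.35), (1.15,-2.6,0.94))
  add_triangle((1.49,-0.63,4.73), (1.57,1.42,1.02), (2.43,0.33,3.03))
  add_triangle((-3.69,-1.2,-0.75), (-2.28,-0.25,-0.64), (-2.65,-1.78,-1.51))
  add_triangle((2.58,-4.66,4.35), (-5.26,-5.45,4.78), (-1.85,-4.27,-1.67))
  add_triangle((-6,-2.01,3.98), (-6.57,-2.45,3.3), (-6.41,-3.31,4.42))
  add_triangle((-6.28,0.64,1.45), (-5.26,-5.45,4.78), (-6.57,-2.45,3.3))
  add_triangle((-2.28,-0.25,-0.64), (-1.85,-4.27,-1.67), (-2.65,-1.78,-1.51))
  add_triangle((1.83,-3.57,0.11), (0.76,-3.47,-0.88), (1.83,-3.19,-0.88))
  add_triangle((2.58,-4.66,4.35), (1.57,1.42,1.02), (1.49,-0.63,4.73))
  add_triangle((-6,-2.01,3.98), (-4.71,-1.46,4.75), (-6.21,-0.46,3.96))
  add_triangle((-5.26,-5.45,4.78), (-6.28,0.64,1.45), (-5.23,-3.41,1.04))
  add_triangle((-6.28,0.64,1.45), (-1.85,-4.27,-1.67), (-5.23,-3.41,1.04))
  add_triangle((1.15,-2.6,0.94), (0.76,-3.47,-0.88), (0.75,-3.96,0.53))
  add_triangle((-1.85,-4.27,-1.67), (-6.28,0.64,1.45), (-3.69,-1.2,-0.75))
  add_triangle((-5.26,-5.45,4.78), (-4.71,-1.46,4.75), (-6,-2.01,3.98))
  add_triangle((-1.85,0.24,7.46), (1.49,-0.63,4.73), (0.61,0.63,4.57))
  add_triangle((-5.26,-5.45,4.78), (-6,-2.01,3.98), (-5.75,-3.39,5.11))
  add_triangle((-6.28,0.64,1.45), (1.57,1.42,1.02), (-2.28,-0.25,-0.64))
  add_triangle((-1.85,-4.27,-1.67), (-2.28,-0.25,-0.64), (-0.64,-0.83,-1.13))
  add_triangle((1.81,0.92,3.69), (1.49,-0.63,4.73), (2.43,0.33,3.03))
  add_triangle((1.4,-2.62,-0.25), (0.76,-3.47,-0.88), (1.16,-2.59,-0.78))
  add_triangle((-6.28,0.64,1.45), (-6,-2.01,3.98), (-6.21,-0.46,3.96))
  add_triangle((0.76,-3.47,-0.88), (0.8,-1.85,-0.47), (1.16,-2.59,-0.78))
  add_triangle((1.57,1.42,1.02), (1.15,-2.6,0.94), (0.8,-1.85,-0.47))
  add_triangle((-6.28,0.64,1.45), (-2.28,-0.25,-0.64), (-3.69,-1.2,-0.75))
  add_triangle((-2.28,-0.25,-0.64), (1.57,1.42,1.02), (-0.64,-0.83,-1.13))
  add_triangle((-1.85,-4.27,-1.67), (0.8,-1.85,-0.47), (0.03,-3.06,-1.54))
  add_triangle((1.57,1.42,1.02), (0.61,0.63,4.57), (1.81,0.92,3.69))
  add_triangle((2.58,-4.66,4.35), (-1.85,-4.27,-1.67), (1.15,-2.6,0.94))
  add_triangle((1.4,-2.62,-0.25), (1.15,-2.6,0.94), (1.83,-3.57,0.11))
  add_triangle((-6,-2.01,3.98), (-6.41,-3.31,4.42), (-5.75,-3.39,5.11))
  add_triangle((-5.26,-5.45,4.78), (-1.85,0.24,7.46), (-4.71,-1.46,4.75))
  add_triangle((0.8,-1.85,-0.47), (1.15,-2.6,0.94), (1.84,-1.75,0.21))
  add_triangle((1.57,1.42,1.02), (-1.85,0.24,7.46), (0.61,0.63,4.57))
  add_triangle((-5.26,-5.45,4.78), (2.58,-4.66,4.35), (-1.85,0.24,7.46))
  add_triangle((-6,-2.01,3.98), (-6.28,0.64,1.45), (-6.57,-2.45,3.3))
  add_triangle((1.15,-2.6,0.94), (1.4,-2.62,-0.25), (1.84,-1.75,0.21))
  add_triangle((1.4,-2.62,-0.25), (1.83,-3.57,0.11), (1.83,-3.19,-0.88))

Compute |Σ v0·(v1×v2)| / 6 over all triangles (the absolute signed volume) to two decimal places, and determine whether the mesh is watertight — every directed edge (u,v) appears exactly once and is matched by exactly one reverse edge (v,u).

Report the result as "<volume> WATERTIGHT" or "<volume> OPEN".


231.83 WATERTIGHT

Per-triangle v0·(v1×v2)/6:
  t1: +13.5611
  t2: -0.3573
  t3: +0.0849
  t4: +2.4323
  t5: +1.5555
  t6: +2.3791
  t7: +0.9989
  t8: +2.8261
  t9: +0.1748
  t10: -0.0152
  t11: +1.4608
  t12: +12.3344
  t13: +14.4777
  t14: -0.9400
  t15: +0.6105
  t16: +11.5560
  t17: +1.0132
  t18: -0.3051
  t19: +0.9564
  t20: +0.4545
  t21: +2.1939
  t22: -1.0877
  t23: +0.3933
  t24: +35.3545
  t25: +1.2720
  t26: -0.4704
  t27: -0.5328
  t28: +0.7074
  t29: +5.5006
  t30: +2.6530
  t31: +15.7647
  t32: +7.8730
  t33: -0.6236
  t34: +4.0164
  t35: +6.1475
  t36: +3.2945
  t37: -2.8894
  t38: +1.2310
  t39: +1.1365
  t40: +1.2673
  t41: +0.2009
  t42: +3.9634
  t43: -0.0278
  t44: +1.0726
  t45: +1.1154
  t46: +0.2834
  t47: -0.6358
  t48: +0.8346
  t49: +3.5953
  t50: -0.0068
  t51: +1.2606
  t52: +16.4384
  t53: -0.5294
  t54: +1.9121
  t55: +49.8089
  t56: +3.5796
  t57: +0.5088
  t58: -0.0052
Σ = +231.8294 → |volume| = 231.83

Directed edges: 174 total, each appears once with its reverse present → watertight.


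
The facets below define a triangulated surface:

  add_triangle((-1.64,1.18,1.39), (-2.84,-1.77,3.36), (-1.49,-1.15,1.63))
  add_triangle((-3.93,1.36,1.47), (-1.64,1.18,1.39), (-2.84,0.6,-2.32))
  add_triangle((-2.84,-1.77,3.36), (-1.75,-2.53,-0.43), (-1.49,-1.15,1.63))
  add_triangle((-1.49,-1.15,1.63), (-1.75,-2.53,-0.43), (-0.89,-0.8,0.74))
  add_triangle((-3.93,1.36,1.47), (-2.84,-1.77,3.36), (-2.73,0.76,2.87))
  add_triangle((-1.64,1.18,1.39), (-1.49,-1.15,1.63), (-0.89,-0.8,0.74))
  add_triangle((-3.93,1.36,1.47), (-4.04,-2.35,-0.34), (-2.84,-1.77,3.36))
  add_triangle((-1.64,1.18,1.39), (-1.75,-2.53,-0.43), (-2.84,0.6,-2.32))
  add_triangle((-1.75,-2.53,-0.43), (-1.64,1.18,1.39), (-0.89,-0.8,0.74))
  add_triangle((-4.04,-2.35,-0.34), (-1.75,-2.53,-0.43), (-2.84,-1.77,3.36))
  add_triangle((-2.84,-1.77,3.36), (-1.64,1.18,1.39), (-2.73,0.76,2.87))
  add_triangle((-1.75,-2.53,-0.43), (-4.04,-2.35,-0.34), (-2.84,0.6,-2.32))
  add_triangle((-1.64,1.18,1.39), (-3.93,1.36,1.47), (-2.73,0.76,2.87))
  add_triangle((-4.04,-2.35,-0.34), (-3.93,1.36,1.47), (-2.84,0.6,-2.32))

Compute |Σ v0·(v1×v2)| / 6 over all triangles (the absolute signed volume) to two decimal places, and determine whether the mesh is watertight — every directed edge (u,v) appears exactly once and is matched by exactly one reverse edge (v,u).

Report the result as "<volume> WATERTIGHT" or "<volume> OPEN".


22.78 WATERTIGHT

Per-triangle v0·(v1×v2)/6:
  t1: -0.1961
  t2: +1.1622
  t3: +0.1715
  t4: -0.0026
  t5: +3.0556
  t6: -0.1532
  t7: +8.9786
  t8: -4.1410
  t9: -0.7384
  t10: +3.6867
  t11: -0.2660
  t12: +2.5474
  t13: +0.8357
  t14: +7.8393
Σ = +22.7796 → |volume| = 22.78

Directed edges: 42 total, each appears once with its reverse present → watertight.


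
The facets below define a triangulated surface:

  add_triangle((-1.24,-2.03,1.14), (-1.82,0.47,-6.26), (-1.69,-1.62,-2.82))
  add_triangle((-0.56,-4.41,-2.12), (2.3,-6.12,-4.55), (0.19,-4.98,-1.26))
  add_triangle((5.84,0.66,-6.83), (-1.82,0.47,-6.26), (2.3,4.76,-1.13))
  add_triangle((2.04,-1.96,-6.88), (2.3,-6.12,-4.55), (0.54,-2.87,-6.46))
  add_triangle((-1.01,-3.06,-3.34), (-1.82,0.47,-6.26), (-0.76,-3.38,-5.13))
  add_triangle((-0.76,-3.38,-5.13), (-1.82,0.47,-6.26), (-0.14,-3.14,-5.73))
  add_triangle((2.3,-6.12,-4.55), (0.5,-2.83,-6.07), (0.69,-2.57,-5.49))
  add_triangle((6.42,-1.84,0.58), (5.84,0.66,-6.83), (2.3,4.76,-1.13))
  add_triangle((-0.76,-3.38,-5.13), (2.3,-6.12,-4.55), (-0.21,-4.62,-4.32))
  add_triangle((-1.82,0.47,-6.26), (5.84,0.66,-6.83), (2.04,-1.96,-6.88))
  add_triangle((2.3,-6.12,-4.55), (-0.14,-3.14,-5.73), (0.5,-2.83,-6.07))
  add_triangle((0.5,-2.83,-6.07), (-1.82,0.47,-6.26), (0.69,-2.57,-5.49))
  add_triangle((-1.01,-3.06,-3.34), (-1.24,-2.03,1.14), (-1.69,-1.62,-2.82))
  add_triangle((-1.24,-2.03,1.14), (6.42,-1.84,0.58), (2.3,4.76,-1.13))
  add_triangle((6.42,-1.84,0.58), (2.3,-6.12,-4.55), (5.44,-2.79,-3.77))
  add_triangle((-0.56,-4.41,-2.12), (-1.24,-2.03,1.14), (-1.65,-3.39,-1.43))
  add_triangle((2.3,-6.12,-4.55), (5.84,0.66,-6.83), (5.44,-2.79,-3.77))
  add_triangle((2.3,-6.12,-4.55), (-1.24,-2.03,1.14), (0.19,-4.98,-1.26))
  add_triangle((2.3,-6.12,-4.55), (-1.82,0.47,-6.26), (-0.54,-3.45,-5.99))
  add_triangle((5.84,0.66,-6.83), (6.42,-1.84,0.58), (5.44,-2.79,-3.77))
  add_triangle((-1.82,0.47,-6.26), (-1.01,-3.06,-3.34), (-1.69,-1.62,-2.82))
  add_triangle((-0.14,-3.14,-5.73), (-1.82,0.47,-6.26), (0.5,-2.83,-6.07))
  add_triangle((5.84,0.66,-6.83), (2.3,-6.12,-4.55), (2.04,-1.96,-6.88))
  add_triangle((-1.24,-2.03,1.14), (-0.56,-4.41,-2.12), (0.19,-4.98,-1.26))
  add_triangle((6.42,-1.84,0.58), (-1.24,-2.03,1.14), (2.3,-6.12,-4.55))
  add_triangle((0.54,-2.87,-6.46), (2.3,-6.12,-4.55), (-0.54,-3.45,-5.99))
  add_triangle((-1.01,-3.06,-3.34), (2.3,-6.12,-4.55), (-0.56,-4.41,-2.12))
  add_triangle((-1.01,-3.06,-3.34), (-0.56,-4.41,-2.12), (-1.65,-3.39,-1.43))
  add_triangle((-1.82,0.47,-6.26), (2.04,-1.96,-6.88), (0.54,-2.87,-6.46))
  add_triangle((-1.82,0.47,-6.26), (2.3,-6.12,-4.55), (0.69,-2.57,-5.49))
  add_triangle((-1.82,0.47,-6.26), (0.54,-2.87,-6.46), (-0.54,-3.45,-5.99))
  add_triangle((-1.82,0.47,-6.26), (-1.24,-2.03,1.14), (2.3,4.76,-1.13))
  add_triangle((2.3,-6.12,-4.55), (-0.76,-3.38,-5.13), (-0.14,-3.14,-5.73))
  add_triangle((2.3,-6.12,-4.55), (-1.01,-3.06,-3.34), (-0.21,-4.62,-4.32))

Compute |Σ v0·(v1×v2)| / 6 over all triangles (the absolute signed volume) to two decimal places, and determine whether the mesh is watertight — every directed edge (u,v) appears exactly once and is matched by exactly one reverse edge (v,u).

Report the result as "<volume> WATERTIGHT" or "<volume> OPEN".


267.54 OPEN

Per-triangle v0·(v1×v2)/6:
  t1: +1.2380
  t2: +3.5367
  t3: +37.7682
  t4: +8.7307
  t5: +2.6797
  t6: +3.2696
  t7: +0.9416
  t8: +39.3227
  t9: +3.3623
  t10: +20.8411
  t11: +3.3882
  t12: +0.7905
  t13: +2.2829
  t14: +3.8454
  t15: +18.6339
  t16: +1.7524
  t17: +22.2614
  t18: -0.4459
  t19: -6.6403
  t20: +20.3317
  t21: +2.9312
  t22: +3.2050
  t23: +23.9420
  t24: +2.0976
  t25: +19.4593
  t26: +6.2228
  t27: +4.9615
  t28: +1.7665
  t29: +7.8943
  t30: -4.1401
  t31: +5.6330
  t32: +2.3327
  t33: +3.5078
  t34: -0.1640
Σ = +267.5405 → |volume| = 267.54

Directed edges: 102 total; 6 unmatched, e.g. (-0.76,-3.38,-5.13)→(-1.01,-3.06,-3.34) → open.


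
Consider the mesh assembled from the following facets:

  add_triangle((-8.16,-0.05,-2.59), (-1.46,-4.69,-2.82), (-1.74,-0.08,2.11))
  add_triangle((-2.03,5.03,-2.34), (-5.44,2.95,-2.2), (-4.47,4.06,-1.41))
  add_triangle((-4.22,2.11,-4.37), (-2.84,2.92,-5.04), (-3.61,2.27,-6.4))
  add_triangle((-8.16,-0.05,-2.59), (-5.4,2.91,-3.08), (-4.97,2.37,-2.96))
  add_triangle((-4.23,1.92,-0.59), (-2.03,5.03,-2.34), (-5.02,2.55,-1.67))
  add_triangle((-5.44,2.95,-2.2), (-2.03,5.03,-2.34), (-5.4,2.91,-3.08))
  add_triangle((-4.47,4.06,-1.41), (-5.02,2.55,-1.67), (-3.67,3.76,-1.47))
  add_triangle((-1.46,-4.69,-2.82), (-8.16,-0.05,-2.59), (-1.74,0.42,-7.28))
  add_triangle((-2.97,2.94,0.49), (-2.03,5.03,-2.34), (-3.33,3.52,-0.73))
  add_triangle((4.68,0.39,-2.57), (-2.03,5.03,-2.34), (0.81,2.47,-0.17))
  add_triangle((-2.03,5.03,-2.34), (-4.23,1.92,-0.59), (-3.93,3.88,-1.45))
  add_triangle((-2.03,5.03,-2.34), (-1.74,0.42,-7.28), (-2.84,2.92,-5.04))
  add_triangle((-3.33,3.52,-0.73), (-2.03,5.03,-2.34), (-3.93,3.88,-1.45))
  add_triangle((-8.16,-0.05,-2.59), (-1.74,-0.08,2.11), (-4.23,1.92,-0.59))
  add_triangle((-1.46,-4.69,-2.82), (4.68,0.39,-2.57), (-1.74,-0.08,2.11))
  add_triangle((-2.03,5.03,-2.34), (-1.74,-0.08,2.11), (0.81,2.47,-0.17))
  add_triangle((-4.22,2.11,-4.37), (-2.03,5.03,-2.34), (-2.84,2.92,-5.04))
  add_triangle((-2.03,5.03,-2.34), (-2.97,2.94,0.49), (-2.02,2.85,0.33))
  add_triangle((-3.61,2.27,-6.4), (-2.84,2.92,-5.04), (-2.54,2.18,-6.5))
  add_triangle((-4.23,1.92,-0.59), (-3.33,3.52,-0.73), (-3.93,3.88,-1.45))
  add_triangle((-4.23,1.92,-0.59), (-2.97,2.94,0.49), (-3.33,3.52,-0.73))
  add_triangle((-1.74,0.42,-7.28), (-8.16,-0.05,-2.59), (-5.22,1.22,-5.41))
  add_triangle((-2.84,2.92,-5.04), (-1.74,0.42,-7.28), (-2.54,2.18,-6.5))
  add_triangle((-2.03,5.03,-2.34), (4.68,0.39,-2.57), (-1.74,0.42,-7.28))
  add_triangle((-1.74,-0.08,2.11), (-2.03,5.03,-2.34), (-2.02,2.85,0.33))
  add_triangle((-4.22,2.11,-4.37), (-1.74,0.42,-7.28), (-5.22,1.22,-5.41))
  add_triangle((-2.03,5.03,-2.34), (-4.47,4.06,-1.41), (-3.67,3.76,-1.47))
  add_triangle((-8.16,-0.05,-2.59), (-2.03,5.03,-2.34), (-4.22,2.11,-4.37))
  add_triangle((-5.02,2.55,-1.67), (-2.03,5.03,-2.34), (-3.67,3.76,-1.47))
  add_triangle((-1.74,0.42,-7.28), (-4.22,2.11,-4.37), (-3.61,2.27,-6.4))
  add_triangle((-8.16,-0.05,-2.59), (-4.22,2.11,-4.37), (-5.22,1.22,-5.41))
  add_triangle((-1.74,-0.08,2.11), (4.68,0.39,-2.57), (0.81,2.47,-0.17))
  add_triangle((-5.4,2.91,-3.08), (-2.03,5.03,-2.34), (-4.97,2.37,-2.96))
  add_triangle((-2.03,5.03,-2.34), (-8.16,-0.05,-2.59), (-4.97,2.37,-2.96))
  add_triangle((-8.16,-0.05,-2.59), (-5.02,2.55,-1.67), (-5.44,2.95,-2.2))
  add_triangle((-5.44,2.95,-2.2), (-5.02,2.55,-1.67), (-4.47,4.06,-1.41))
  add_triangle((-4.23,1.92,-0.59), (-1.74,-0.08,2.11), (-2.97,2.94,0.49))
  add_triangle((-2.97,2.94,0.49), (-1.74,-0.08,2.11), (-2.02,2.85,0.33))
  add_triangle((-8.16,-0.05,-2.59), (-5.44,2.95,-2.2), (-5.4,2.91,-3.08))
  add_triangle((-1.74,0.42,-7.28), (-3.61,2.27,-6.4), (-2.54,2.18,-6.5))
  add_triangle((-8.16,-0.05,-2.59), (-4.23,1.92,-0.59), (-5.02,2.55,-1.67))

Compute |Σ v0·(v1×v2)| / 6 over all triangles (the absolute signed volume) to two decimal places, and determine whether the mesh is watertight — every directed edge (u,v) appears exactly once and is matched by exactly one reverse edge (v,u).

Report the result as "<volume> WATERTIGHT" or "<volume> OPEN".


196.52 OPEN

Per-triangle v0·(v1×v2)/6:
  t1: +17.1709
  t2: +3.6701
  t3: +2.1216
  t4: +1.0741
  t5: +2.4155
  t6: +3.2178
  t7: -0.4951
  t8: +44.2105
  t9: +1.6168
  t10: +7.5885
  t11: +0.4274
  t12: +5.0212
  t13: +1.2304
  t14: +7.1166
  t15: +3.9302
  t16: +4.5944
  t17: +5.6766
  t18: +1.1211
  t19: +1.3609
  t20: +0.8846
  t21: +1.5784
  t22: +9.2571
  t23: -0.4348
  t24: +31.8754
  t25: -0.9488
  t26: +5.3542
  t27: -0.2012
  t28: +15.8572
  t29: -1.8070
  t30: +2.6341
  t31: +5.7419
  t32: +2.1495
  t33: +0.7717
  t34: -3.9452
  t35: +1.3504
  t36: +0.5963
  t37: +3.1949
  t38: +0.7644
  t39: +3.6479
  t40: +2.2811
  t41: +2.8444
Σ = +196.5160 → |volume| = 196.52

Directed edges: 123 total; 3 unmatched, e.g. (-1.74,0.42,-7.28)→(-1.46,-4.69,-2.82) → open.


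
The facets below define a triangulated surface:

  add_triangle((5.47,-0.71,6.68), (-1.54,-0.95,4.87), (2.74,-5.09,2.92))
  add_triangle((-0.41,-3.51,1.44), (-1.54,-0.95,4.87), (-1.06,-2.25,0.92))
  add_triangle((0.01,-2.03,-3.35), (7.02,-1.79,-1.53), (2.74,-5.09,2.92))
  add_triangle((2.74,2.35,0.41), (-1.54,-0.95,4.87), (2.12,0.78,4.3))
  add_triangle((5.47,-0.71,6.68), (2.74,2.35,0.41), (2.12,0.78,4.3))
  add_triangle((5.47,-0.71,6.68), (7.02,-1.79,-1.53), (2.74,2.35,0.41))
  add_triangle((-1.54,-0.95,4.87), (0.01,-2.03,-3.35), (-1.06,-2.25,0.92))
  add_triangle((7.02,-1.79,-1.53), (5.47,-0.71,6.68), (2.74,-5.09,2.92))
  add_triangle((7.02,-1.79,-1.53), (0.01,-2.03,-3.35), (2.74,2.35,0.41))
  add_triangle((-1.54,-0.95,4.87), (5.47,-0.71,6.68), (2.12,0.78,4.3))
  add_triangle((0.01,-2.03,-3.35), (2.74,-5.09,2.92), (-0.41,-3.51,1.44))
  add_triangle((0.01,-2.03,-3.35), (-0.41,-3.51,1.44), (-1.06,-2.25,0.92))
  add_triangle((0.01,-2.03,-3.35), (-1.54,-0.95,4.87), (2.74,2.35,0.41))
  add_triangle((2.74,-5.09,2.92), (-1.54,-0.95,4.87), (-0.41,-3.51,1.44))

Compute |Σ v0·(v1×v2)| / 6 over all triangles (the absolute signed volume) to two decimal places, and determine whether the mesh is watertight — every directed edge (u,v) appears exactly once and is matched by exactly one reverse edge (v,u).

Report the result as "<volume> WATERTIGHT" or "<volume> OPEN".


Per-triangle v0·(v1×v2)/6:
  t1: +29.5835
  t2: +2.0919
  t3: +25.5438
  t4: +3.0927
  t5: +7.0450
  t6: +27.2726
  t7: +0.0884
  t8: +43.2641
  t9: +9.5523
  t10: +8.2876
  t11: +8.2797
  t12: +1.9511
  t13: -4.1807
  t14: +9.4351
Σ = +171.3072 → |volume| = 171.31

Directed edges: 42 total, each appears once with its reverse present → watertight.

171.31 WATERTIGHT


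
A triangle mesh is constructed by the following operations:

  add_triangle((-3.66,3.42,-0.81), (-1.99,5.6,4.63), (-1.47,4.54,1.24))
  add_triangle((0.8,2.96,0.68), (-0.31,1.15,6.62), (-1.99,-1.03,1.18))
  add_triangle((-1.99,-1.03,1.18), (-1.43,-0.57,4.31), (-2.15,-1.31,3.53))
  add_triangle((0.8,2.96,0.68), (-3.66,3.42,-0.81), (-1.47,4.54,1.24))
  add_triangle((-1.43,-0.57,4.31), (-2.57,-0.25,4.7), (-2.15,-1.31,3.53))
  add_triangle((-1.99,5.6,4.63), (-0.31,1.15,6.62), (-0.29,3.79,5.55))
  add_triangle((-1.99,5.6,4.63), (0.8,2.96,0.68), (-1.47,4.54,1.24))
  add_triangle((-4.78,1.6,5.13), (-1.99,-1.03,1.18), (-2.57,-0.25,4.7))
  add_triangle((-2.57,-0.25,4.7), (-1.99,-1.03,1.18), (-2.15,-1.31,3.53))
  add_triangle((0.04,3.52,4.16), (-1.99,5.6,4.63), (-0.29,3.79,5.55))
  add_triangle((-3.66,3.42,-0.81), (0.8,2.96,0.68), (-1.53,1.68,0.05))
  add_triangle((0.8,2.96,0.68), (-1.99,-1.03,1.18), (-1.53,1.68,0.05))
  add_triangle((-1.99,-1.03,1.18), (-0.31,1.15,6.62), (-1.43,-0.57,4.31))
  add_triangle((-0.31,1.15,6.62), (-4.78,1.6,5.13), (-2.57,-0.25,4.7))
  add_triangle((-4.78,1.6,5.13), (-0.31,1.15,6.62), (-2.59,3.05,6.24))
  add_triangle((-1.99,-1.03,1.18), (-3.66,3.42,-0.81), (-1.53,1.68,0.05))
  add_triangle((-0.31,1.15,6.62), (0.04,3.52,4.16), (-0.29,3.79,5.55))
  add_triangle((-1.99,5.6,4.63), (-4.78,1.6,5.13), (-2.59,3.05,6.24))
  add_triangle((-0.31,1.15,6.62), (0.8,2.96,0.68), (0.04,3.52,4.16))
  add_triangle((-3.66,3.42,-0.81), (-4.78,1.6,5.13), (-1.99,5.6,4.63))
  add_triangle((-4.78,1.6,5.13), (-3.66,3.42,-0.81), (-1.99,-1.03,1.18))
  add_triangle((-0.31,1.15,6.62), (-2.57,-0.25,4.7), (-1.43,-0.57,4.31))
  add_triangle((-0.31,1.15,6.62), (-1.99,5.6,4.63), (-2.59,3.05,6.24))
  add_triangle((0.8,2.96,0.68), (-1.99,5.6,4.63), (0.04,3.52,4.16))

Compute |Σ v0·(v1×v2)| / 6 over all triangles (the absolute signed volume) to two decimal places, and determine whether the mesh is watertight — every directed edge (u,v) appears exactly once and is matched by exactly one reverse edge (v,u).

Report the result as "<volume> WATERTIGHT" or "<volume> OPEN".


88.26 WATERTIGHT

Per-triangle v0·(v1×v2)/6:
  t1: +6.2219
  t2: -4.9330
  t3: -0.3537
  t4: +2.5687
  t5: +0.8733
  t6: +5.3693
  t7: +4.1081
  t8: +3.4692
  t9: +1.0157
  t10: +1.6787
  t11: -0.8021
  t12: -1.6703
  t13: -1.1415
  t14: +7.1796
  t15: +8.0505
  t16: -0.9324
  t17: +0.8250
  t18: +9.2635
  t19: +1.8312
  t20: +22.9850
  t21: +8.0733
  t22: +1.9739
  t23: +8.3119
  t24: +4.2892
Σ = +88.2551 → |volume| = 88.26

Directed edges: 72 total, each appears once with its reverse present → watertight.


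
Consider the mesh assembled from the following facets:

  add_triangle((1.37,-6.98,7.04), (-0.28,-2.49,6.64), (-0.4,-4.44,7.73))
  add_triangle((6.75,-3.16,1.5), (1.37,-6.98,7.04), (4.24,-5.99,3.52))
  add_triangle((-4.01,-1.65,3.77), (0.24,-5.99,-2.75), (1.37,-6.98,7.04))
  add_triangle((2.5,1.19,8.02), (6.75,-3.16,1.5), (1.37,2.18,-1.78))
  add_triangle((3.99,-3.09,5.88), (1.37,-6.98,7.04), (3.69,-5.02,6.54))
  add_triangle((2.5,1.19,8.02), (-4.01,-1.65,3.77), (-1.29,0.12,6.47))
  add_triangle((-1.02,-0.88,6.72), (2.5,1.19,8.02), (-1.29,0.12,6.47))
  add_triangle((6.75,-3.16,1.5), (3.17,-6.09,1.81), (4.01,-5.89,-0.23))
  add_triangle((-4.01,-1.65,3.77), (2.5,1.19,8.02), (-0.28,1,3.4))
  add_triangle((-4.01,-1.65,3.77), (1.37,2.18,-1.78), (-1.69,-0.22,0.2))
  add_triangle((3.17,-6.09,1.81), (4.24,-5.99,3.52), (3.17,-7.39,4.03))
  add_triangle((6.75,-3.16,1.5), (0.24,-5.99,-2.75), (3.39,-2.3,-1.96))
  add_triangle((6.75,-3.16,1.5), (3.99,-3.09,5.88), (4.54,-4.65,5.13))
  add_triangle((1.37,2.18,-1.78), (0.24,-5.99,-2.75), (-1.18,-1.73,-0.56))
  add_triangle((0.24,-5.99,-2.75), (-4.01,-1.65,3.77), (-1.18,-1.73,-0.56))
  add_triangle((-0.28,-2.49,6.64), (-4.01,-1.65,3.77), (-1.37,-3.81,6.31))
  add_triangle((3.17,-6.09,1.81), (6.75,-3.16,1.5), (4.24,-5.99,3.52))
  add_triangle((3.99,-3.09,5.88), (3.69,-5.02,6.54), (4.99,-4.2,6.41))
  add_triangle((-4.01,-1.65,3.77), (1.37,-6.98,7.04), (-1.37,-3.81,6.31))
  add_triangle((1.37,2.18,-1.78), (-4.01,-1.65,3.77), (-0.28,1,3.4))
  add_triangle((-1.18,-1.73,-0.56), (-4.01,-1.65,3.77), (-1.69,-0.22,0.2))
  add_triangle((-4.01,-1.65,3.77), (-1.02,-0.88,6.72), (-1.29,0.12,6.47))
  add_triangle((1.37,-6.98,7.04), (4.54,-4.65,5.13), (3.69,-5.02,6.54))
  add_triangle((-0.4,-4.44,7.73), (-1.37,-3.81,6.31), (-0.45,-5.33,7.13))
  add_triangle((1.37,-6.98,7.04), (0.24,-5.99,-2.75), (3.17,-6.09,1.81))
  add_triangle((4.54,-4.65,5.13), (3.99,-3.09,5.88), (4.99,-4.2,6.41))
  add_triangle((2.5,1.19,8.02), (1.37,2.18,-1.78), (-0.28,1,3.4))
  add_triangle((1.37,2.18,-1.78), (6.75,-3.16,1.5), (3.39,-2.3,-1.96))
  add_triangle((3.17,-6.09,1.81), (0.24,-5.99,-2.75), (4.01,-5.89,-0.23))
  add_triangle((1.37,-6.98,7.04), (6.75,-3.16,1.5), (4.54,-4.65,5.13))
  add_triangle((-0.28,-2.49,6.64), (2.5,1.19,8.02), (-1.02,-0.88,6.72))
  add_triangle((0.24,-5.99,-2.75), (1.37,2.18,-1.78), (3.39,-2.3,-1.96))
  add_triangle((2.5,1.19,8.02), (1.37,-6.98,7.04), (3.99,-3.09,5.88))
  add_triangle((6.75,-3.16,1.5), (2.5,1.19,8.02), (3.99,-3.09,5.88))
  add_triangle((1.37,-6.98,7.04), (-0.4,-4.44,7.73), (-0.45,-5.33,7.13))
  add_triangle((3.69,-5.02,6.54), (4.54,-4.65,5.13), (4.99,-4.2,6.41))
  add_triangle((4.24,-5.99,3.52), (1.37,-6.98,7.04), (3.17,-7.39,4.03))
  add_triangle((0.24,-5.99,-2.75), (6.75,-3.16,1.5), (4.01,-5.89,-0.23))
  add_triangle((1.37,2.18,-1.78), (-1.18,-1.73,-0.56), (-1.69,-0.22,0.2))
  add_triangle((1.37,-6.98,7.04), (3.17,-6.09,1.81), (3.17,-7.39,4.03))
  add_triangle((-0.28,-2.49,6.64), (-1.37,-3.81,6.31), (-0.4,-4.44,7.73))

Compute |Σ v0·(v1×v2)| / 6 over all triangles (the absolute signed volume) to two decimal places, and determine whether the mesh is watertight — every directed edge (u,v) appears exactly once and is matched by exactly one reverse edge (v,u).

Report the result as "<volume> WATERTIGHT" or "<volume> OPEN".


Per-triangle v0·(v1×v2)/6:
  t1: +3.1987
  t2: +11.9662
  t3: +46.6164
  t4: +29.2275
  t5: +2.8820
  t6: -3.9438
  t7: +4.7998
  t8: +10.8001
  t9: +7.3912
  t10: +1.3439
  t11: +3.2832
  t12: +15.6930
  t13: +8.5161
  t14: +3.1275
  t15: +4.6937
  t16: +5.8644
  t17: +8.3760
  t18: +1.6029
  t19: +7.2510
  t20: +3.7551
  t21: +1.6855
  t22: +4.1231
  t23: +4.8474
  t24: +1.6404
  t25: +24.9118
  t26: -0.3634
  t27: +5.6521
  t28: +10.2841
  t29: +10.1267
  t30: +10.2573
  t31: +8.5729
  t32: +7.8401
  t33: +27.5043
  t34: +23.5219
  t35: +3.0652
  t36: +2.3581
  t37: +7.1603
  t38: +5.2420
  t39: +1.1128
  t40: +0.8018
  t41: +1.7646
Σ = +338.5538 → |volume| = 338.55

Directed edges: 123 total; 9 unmatched, e.g. (1.37,-6.98,7.04)→(-0.28,-2.49,6.64) → open.

338.55 OPEN


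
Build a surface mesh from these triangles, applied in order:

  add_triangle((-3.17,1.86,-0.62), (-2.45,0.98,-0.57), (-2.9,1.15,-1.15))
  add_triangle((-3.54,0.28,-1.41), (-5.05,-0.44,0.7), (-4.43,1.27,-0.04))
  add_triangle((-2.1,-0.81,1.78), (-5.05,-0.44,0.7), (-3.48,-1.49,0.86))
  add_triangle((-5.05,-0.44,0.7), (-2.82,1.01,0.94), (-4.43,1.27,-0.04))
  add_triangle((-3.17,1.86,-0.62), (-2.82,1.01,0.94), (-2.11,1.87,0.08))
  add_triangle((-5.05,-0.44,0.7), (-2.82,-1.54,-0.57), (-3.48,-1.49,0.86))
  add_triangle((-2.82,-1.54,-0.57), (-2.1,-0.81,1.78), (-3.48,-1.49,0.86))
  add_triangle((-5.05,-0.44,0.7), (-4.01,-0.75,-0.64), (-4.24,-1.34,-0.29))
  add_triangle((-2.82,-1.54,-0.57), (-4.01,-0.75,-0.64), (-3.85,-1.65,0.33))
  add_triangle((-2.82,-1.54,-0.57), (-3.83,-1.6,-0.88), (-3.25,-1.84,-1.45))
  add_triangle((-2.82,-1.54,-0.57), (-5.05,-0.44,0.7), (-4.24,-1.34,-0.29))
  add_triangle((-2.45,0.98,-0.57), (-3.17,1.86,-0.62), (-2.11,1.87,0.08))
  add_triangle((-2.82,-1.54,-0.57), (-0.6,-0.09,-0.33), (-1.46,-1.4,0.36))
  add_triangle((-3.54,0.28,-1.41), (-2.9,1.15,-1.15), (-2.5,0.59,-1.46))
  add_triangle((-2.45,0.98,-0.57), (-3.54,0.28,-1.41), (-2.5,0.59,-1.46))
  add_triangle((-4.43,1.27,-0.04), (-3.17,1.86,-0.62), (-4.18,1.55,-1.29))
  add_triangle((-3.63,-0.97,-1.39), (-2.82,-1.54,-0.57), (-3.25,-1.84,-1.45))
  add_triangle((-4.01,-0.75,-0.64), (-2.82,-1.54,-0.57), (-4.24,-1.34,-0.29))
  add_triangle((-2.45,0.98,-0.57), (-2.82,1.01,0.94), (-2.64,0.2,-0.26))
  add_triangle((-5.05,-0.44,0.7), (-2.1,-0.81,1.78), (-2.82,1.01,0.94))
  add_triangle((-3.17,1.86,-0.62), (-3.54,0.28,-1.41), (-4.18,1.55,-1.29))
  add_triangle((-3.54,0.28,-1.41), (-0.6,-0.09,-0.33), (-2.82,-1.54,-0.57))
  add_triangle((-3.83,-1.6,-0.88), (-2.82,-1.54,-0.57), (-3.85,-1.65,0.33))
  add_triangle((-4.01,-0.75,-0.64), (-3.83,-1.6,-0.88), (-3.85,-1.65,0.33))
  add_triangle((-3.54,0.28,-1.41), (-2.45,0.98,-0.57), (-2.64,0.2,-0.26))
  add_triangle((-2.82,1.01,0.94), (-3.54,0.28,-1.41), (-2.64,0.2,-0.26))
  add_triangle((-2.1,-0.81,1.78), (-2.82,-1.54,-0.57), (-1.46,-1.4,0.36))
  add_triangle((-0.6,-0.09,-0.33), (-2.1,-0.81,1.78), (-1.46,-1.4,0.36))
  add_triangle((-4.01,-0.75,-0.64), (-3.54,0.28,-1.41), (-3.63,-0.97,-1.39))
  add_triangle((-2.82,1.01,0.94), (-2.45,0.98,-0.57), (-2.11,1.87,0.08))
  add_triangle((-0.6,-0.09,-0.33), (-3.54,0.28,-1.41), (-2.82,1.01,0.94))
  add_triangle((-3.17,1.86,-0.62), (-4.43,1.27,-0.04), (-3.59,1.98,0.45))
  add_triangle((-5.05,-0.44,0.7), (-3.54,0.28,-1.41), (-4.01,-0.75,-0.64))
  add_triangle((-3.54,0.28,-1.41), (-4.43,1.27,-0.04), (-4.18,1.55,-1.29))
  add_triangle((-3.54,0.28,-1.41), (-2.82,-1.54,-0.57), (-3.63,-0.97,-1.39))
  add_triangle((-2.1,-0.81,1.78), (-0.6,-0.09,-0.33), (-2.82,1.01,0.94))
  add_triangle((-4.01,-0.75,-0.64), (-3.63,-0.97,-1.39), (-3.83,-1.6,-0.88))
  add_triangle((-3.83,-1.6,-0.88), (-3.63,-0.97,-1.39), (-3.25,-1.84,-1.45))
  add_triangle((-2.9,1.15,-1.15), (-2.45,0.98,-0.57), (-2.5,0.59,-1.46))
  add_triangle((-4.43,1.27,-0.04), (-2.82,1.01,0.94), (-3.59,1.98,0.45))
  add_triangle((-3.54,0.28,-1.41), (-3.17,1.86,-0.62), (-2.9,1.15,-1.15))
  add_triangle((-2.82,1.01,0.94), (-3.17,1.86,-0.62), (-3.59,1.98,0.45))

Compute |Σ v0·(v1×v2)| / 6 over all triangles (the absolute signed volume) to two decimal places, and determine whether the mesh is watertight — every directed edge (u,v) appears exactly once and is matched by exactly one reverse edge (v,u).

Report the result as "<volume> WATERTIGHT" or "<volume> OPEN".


14.18 WATERTIGHT

Per-triangle v0·(v1×v2)/6:
  t1: -0.1144
  t2: +2.3252
  t3: +1.2880
  t4: +1.4566
  t5: +0.6658
  t6: +1.3712
  t7: +0.1778
  t8: +0.6809
  t9: -0.7137
  t10: +0.1865
  t11: +0.1712
  t12: -0.0888
  t13: -0.0141
  t14: +0.2533
  t15: -0.3093
  t16: +0.7259
  t17: -0.3975
  t18: +0.3055
  t19: -0.5408
  t20: +1.8634
  t21: -0.1064
  t22: +0.1395
  t23: +0.2785
  t24: +0.7248
  t25: -0.3693
  t26: +0.3782
  t27: +0.7282
  t28: -0.2891
  t29: +0.6748
  t30: -0.6962
  t31: -0.1251
  t32: +0.7540
  t33: +1.2331
  t34: +1.0372
  t35: -0.3522
  t36: -0.5439
  t37: +0.4265
  t38: +0.4165
  t39: -0.0760
  t40: +0.6060
  t41: +0.3442
  t42: -0.2928
Σ = +14.1836 → |volume| = 14.18

Directed edges: 126 total, each appears once with its reverse present → watertight.


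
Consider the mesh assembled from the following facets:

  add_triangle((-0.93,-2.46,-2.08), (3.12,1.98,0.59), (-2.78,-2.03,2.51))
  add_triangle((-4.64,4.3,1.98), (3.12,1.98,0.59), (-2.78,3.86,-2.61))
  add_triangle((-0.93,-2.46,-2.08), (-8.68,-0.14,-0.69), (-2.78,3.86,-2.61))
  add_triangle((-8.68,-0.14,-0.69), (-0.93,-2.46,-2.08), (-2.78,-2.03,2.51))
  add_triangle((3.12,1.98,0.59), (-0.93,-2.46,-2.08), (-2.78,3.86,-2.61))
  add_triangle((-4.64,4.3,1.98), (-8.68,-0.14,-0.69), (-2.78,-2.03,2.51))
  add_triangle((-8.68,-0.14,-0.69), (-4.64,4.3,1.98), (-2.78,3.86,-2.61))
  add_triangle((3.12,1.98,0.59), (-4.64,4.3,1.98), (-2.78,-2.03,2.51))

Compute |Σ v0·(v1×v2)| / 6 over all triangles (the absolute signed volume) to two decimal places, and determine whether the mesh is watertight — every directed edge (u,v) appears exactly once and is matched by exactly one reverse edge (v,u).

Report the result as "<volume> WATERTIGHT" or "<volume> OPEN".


126.47 WATERTIGHT

Per-triangle v0·(v1×v2)/6:
  t1: +3.2148
  t2: +16.2088
  t3: +19.7825
  t4: +15.4210
  t5: +7.5954
  t6: +24.0298
  t7: +28.3885
  t8: +11.8310
Σ = +126.4718 → |volume| = 126.47

Directed edges: 24 total, each appears once with its reverse present → watertight.


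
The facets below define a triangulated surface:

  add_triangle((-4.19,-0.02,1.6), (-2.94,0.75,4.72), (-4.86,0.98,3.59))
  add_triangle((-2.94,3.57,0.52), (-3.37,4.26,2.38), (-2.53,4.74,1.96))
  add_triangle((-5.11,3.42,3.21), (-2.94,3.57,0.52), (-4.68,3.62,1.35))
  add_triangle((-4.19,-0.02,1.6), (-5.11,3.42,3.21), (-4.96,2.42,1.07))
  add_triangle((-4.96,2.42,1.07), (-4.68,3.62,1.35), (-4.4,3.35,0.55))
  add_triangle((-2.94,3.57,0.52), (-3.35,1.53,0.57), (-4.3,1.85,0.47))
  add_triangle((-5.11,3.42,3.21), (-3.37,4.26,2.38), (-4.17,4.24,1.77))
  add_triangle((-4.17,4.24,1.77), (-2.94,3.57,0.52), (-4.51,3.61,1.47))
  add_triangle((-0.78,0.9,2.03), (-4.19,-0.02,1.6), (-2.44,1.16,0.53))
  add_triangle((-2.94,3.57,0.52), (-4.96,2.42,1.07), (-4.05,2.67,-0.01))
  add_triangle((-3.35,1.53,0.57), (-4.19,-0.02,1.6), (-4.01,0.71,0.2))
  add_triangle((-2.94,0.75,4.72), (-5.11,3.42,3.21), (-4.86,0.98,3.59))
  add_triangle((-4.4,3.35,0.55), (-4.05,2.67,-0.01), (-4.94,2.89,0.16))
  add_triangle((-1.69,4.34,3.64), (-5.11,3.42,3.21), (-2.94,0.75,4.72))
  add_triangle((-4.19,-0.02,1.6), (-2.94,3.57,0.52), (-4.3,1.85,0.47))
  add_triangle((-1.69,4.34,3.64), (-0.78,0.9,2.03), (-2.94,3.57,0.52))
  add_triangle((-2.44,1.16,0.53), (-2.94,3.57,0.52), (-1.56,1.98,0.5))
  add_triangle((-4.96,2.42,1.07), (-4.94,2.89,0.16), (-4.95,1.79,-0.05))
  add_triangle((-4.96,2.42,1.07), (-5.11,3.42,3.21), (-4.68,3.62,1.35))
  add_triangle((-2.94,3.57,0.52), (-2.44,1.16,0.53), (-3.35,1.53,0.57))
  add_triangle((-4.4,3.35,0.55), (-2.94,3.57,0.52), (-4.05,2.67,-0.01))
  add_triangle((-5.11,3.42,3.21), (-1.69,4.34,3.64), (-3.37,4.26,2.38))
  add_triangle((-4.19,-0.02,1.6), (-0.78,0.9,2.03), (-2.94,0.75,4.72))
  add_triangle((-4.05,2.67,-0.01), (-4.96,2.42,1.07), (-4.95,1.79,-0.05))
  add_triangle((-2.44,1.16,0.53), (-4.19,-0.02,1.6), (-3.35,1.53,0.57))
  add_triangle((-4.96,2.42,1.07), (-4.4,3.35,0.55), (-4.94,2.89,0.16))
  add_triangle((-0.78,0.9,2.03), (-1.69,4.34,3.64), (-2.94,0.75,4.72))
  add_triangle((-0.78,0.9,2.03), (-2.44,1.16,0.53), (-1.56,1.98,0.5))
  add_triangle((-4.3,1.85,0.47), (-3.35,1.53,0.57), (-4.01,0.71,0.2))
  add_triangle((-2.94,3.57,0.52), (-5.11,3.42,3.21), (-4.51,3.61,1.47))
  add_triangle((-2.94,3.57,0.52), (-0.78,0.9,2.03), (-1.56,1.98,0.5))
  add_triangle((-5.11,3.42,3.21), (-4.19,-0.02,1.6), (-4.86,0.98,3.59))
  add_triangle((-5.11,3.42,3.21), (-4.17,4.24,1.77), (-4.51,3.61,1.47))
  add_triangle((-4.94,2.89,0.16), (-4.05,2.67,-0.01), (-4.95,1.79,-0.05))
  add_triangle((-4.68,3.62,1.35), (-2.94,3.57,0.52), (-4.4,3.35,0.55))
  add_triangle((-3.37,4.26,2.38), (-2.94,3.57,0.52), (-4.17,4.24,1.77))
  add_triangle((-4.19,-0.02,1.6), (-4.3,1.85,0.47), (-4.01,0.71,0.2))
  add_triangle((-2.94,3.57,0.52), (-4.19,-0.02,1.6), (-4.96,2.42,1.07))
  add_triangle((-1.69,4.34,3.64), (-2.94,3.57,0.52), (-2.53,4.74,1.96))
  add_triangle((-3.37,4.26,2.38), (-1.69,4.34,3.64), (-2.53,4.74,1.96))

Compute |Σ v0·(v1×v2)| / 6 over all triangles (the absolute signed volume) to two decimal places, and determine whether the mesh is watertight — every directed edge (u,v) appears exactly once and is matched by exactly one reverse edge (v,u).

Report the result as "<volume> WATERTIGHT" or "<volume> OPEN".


34.21 WATERTIGHT

Per-triangle v0·(v1×v2)/6:
  t1: +1.5949
  t2: +1.3335
  t3: +1.6184
  t4: +4.1300
  t5: +0.7797
  t6: -0.3241
  t7: +1.7749
  t8: +0.6729
  t9: -1.6708
  t10: -1.4945
  t11: -1.0761
  t12: +5.0042
  t13: +0.1911
  t14: +10.5260
  t15: +2.1461
  t16: -2.1983
  t17: -0.2021
  t18: +0.9114
  t19: +2.0680
  t20: -0.1423
  t21: +0.4579
  t22: +3.6830
  t23: -1.3461
  t24: -1.0980
  t25: -0.1466
  t26: +0.7425
  t27: +1.1713
  t28: -0.9023
  t29: -0.1332
  t30: -1.1917
  t31: +0.0846
  t32: +3.2894
  t33: +1.2543
  t34: +0.1806
  t35: +0.7407
  t36: +0.8048
  t37: +1.1422
  t38: -1.0340
  t39: -1.0349
  t40: +1.9042
Σ = +34.2119 → |volume| = 34.21

Directed edges: 120 total, each appears once with its reverse present → watertight.


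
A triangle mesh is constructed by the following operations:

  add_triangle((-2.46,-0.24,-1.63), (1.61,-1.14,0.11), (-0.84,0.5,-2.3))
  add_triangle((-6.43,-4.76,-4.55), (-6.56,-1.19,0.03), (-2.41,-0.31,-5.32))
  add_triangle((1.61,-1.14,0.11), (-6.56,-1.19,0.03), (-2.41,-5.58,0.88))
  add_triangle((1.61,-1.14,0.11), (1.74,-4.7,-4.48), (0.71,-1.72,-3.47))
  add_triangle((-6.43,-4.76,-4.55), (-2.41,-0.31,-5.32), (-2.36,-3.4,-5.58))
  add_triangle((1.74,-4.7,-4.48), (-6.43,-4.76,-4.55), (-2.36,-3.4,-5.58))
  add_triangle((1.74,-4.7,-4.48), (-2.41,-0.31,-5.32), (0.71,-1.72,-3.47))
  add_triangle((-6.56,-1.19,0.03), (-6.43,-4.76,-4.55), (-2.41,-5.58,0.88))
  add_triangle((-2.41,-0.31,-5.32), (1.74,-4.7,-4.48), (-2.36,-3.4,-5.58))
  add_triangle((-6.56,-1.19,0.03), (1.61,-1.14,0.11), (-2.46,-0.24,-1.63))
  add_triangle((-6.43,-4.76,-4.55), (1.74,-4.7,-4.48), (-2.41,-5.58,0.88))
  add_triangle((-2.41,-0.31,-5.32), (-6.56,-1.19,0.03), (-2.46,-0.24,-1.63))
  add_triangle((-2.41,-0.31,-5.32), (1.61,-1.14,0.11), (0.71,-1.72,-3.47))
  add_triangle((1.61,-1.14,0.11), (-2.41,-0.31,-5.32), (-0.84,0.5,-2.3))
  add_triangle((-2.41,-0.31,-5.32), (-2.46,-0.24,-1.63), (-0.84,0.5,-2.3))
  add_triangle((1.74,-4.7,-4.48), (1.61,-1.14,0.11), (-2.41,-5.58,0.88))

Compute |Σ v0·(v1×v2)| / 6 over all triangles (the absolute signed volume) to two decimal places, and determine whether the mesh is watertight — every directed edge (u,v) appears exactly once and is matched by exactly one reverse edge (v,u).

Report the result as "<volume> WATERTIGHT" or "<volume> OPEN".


Per-triangle v0·(v1×v2)/6:
  t1: -1.1554
  t2: +21.5823
  t3: -0.7007
  t4: +1.7721
  t5: +12.5797
  t6: +14.9746
  t7: +3.9085
  t8: +29.1634
  t9: +9.6166
  t10: -2.5433
  t11: +39.8241
  t12: +0.9739
  t13: -0.2199
  t14: +1.0823
  t15: +0.9419
  t16: +9.9639
Σ = +141.7638 → |volume| = 141.76

Directed edges: 48 total, each appears once with its reverse present → watertight.

141.76 WATERTIGHT


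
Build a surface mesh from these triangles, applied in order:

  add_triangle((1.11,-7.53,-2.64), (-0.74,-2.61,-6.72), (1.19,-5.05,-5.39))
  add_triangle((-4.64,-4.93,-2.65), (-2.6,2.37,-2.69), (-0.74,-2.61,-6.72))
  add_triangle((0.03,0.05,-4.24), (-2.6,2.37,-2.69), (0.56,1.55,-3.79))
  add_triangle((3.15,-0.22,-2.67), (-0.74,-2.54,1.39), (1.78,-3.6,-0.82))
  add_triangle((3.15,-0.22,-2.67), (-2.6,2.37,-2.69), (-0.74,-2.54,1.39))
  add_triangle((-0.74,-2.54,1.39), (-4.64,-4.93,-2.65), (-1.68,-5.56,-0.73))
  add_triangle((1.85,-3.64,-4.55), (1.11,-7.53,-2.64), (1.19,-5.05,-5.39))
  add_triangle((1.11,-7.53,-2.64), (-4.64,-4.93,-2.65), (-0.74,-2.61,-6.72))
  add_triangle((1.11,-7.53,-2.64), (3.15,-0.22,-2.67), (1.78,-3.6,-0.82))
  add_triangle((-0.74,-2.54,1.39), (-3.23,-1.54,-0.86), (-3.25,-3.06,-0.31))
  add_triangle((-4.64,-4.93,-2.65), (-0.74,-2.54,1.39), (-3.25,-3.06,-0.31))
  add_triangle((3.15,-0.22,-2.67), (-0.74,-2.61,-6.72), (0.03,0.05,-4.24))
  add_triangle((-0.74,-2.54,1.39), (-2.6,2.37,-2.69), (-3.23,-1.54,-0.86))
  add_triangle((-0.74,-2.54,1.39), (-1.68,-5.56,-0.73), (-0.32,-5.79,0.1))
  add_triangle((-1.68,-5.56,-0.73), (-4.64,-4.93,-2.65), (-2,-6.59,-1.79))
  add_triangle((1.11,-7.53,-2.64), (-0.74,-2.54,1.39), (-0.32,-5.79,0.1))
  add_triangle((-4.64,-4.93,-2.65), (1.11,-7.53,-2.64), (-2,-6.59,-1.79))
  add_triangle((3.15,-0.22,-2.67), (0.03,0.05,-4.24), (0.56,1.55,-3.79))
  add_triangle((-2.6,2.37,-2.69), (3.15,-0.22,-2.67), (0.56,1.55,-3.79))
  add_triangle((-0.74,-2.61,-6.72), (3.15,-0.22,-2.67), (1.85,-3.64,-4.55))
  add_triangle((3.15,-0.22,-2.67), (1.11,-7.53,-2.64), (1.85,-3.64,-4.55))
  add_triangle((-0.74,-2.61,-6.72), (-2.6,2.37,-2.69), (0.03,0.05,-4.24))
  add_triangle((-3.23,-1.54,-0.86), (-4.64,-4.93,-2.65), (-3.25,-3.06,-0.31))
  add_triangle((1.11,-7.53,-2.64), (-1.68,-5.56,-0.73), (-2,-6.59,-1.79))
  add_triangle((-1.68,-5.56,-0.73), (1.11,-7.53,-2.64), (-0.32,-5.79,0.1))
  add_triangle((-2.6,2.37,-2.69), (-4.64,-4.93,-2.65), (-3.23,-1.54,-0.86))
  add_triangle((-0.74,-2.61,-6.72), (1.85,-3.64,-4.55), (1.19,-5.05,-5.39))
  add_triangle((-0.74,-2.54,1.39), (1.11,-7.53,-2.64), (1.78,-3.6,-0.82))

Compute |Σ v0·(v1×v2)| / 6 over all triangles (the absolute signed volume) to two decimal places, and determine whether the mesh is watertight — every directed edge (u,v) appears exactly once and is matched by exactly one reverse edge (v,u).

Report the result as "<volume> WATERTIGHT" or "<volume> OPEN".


159.48 WATERTIGHT

Per-triangle v0·(v1×v2)/6:
  t1: +8.3552
  t2: +26.6947
  t3: +3.6670
  t4: +0.4547
  t5: -5.7823
  t6: +4.9804
  t7: +4.1355
  t8: +37.7969
  t9: +5.7953
  t10: +0.6366
  t11: +2.6480
  t12: +6.0903
  t13: +0.7317
  t14: +2.2611
  t15: +2.6834
  t16: +0.3797
  t17: +6.9419
  t18: +3.4255
  t19: -0.2738
  t20: +9.3753
  t21: +8.5350
  t22: +6.2785
  t23: +1.9627
  t24: +2.9144
  t25: +4.8859
  t26: +5.6716
  t27: +4.0441
  t28: +4.1940
Σ = +159.4834 → |volume| = 159.48

Directed edges: 84 total, each appears once with its reverse present → watertight.


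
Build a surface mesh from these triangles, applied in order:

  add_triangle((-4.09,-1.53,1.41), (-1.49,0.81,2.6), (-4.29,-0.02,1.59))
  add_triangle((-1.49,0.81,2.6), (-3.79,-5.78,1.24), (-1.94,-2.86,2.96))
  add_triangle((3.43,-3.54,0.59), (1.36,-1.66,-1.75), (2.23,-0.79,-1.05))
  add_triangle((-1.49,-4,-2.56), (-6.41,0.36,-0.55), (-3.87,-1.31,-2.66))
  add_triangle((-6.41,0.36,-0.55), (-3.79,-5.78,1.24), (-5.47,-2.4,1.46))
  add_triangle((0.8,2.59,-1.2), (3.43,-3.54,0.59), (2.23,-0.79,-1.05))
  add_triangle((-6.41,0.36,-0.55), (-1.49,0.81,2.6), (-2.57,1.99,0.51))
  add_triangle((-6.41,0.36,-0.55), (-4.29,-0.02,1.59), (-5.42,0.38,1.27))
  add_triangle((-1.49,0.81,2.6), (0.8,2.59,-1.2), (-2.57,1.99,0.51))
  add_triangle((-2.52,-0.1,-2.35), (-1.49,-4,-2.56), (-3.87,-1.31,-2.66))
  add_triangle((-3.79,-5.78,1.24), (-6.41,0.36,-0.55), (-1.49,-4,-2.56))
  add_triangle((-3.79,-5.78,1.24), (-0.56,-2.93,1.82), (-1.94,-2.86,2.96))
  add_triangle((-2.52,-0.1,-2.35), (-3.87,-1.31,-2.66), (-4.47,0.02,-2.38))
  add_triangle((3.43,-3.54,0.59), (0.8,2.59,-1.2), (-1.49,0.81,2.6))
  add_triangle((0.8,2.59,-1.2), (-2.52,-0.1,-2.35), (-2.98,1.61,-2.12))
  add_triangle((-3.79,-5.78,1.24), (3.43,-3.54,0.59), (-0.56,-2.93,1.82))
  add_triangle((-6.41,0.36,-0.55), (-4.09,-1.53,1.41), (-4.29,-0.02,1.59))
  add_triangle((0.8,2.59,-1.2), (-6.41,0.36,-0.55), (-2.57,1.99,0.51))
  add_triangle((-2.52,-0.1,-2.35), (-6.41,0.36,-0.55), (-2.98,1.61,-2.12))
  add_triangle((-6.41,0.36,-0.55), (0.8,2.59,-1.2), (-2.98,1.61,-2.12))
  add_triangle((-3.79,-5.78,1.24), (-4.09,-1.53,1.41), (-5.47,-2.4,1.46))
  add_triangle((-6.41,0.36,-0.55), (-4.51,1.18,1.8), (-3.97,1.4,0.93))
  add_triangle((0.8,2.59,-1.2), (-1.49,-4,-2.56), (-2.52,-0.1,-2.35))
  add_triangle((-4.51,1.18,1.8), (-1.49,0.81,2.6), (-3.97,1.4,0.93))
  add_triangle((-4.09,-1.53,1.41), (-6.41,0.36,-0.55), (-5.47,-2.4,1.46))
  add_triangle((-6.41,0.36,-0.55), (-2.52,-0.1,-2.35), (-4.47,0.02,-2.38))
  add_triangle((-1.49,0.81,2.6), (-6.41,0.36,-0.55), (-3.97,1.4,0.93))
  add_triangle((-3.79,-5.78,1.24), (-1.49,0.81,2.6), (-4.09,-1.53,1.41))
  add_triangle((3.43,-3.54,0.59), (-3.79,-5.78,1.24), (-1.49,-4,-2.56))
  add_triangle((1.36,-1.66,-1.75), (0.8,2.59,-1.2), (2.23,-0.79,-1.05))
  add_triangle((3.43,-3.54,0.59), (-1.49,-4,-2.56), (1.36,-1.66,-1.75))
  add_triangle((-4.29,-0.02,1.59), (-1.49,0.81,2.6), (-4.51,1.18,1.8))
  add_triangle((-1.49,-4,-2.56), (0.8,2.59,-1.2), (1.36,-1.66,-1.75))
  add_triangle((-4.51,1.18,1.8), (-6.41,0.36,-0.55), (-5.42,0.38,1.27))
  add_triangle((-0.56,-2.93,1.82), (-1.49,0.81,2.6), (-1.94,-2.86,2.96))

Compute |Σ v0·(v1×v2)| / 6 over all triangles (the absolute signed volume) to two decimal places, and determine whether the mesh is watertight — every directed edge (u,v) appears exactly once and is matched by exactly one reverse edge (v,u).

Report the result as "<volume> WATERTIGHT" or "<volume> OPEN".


137.63 OPEN

Per-triangle v0·(v1×v2)/6:
  t1: +2.1504
  t2: +4.3957
  t3: +1.9244
  t4: +6.1876
  t5: +7.8255
  t6: +1.6434
  t7: +4.8119
  t8: +0.6418
  t9: +3.0145
  t10: +2.1392
  t11: +22.4001
  t12: +3.1511
  t13: +0.9473
  t14: +5.0207
  t15: +2.1206
  t16: +6.8231
  t17: +3.1902
  t18: +4.5579
  t19: +3.7697
  t20: +3.2927
  t21: +1.2499
  t22: +1.4921
  t23: +4.4787
  t24: +0.7513
  t25: +1.4659
  t26: +0.0115
  t27: -2.4442
  t28: +6.1418
  t29: +18.7527
  t30: +1.5456
  t31: +5.9430
  t32: +1.6834
  t33: +3.8444
  t34: +1.5411
  t35: +1.1609
Σ = +137.6260 → |volume| = 137.63

Directed edges: 105 total; 9 unmatched, e.g. (-6.41,0.36,-0.55)→(-3.87,-1.31,-2.66) → open.
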